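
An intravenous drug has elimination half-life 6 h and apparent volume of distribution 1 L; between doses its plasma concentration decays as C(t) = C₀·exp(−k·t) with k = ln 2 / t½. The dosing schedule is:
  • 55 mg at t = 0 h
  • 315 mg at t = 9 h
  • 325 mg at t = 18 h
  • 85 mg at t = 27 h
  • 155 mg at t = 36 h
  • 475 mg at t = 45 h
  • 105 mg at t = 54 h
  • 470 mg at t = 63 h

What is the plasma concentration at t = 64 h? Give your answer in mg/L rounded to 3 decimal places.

k = ln 2 / 6 = 0.11552 per h
Dose 1 (55 mg at t=0 h): 55·exp(−0.11552·64) = 0.034 mg/L
Dose 2 (315 mg at t=9 h): 315·exp(−0.11552·55) = 0.548 mg/L
Dose 3 (325 mg at t=18 h): 325·exp(−0.11552·46) = 1.600 mg/L
Dose 4 (85 mg at t=27 h): 85·exp(−0.11552·37) = 1.183 mg/L
Dose 5 (155 mg at t=36 h): 155·exp(−0.11552·28) = 6.103 mg/L
Dose 6 (475 mg at t=45 h): 475·exp(−0.11552·19) = 52.897 mg/L
Dose 7 (105 mg at t=54 h): 105·exp(−0.11552·10) = 33.073 mg/L
Dose 8 (470 mg at t=63 h): 470·exp(−0.11552·1) = 418.722 mg/L
C(64) = 0.034 + 0.548 + 1.600 + 1.183 + 6.103 + 52.897 + 33.073 + 418.722 = 514.160 mg/L

514.160 mg/L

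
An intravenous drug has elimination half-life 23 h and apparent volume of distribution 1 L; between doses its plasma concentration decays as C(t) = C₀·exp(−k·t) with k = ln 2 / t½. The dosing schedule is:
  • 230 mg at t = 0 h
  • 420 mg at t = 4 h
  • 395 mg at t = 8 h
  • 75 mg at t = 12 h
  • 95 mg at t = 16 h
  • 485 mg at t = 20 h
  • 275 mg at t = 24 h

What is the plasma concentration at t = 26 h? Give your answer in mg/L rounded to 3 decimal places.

1334.257 mg/L

k = ln 2 / 23 = 0.03014 per h
Dose 1 (230 mg at t=0 h): 230·exp(−0.03014·26) = 105.059 mg/L
Dose 2 (420 mg at t=4 h): 420·exp(−0.03014·22) = 216.425 mg/L
Dose 3 (395 mg at t=8 h): 395·exp(−0.03014·18) = 229.619 mg/L
Dose 4 (75 mg at t=12 h): 75·exp(−0.03014·14) = 49.184 mg/L
Dose 5 (95 mg at t=16 h): 95·exp(−0.03014·10) = 70.281 mg/L
Dose 6 (485 mg at t=20 h): 485·exp(−0.03014·6) = 404.774 mg/L
Dose 7 (275 mg at t=24 h): 275·exp(−0.03014·2) = 258.914 mg/L
C(26) = 105.059 + 216.425 + 229.619 + 49.184 + 70.281 + 404.774 + 258.914 = 1334.257 mg/L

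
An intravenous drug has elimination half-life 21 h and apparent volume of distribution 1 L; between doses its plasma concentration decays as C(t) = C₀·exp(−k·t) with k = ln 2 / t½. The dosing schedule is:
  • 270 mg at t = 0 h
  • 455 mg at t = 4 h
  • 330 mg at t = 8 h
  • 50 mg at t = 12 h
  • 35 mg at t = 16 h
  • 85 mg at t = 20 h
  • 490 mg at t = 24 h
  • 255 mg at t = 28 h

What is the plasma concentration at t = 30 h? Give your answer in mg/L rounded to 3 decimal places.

k = ln 2 / 21 = 0.03301 per h
Dose 1 (270 mg at t=0 h): 270·exp(−0.03301·30) = 100.305 mg/L
Dose 2 (455 mg at t=4 h): 455·exp(−0.03301·26) = 192.889 mg/L
Dose 3 (330 mg at t=8 h): 330·exp(−0.03301·22) = 159.643 mg/L
Dose 4 (50 mg at t=12 h): 50·exp(−0.03301·18) = 27.602 mg/L
Dose 5 (35 mg at t=16 h): 35·exp(−0.03301·14) = 22.049 mg/L
Dose 6 (85 mg at t=20 h): 85·exp(−0.03301·10) = 61.104 mg/L
Dose 7 (490 mg at t=24 h): 490·exp(−0.03301·6) = 401.964 mg/L
Dose 8 (255 mg at t=28 h): 255·exp(−0.03301·2) = 238.710 mg/L
C(30) = 100.305 + 192.889 + 159.643 + 27.602 + 22.049 + 61.104 + 401.964 + 238.710 = 1204.266 mg/L

1204.266 mg/L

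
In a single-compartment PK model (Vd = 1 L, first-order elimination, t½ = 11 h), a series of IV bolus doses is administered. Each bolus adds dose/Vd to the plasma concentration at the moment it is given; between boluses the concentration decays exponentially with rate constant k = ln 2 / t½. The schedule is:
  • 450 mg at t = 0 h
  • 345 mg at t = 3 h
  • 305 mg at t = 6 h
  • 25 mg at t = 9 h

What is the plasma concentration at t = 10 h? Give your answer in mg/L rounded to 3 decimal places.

k = ln 2 / 11 = 0.06301 per h
Dose 1 (450 mg at t=0 h): 450·exp(−0.06301·10) = 239.634 mg/L
Dose 2 (345 mg at t=3 h): 345·exp(−0.06301·7) = 221.950 mg/L
Dose 3 (305 mg at t=6 h): 305·exp(−0.06301·4) = 237.047 mg/L
Dose 4 (25 mg at t=9 h): 25·exp(−0.06301·1) = 23.473 mg/L
C(10) = 239.634 + 221.950 + 237.047 + 23.473 = 722.104 mg/L

722.104 mg/L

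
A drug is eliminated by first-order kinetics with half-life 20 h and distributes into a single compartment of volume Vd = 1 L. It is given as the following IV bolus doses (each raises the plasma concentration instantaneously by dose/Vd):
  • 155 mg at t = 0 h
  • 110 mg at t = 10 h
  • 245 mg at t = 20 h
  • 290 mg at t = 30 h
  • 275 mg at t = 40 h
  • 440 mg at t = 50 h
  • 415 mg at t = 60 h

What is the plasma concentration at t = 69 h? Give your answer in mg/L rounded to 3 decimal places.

k = ln 2 / 20 = 0.03466 per h
Dose 1 (155 mg at t=0 h): 155·exp(−0.03466·69) = 14.183 mg/L
Dose 2 (110 mg at t=10 h): 110·exp(−0.03466·59) = 14.235 mg/L
Dose 3 (245 mg at t=20 h): 245·exp(−0.03466·49) = 44.838 mg/L
Dose 4 (290 mg at t=30 h): 290·exp(−0.03466·39) = 75.057 mg/L
Dose 5 (275 mg at t=40 h): 275·exp(−0.03466·29) = 100.656 mg/L
Dose 6 (440 mg at t=50 h): 440·exp(−0.03466·19) = 227.758 mg/L
Dose 7 (415 mg at t=60 h): 415·exp(−0.03466·9) = 303.798 mg/L
C(69) = 14.183 + 14.235 + 44.838 + 75.057 + 100.656 + 227.758 + 303.798 = 780.525 mg/L

780.525 mg/L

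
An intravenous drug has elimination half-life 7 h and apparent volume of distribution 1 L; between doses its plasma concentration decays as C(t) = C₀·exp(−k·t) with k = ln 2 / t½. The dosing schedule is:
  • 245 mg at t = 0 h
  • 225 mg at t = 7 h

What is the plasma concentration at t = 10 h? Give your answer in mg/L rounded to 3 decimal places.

k = ln 2 / 7 = 0.09902 per h
Dose 1 (245 mg at t=0 h): 245·exp(−0.09902·10) = 91.017 mg/L
Dose 2 (225 mg at t=7 h): 225·exp(−0.09902·3) = 167.174 mg/L
C(10) = 91.017 + 167.174 = 258.192 mg/L

258.192 mg/L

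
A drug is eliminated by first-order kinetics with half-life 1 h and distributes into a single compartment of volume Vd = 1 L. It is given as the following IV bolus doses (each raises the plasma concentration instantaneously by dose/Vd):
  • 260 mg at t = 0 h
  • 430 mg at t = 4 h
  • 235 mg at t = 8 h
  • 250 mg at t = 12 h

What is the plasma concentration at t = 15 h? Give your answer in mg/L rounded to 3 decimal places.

k = ln 2 / 1 = 0.69315 per h
Dose 1 (260 mg at t=0 h): 260·exp(−0.69315·15) = 0.008 mg/L
Dose 2 (430 mg at t=4 h): 430·exp(−0.69315·11) = 0.210 mg/L
Dose 3 (235 mg at t=8 h): 235·exp(−0.69315·7) = 1.836 mg/L
Dose 4 (250 mg at t=12 h): 250·exp(−0.69315·3) = 31.250 mg/L
C(15) = 0.008 + 0.210 + 1.836 + 31.250 = 33.304 mg/L

33.304 mg/L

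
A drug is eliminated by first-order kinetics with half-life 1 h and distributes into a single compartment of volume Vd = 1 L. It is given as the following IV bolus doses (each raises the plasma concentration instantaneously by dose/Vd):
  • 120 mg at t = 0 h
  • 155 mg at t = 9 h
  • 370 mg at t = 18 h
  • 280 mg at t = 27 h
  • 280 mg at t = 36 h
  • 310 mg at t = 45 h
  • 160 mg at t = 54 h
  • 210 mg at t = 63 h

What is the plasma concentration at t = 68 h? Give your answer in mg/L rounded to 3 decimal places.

6.572 mg/L

k = ln 2 / 1 = 0.69315 per h
Dose 1 (120 mg at t=0 h): 120·exp(−0.69315·68) = 0.000 mg/L
Dose 2 (155 mg at t=9 h): 155·exp(−0.69315·59) = 0.000 mg/L
Dose 3 (370 mg at t=18 h): 370·exp(−0.69315·50) = 0.000 mg/L
Dose 4 (280 mg at t=27 h): 280·exp(−0.69315·41) = 0.000 mg/L
Dose 5 (280 mg at t=36 h): 280·exp(−0.69315·32) = 0.000 mg/L
Dose 6 (310 mg at t=45 h): 310·exp(−0.69315·23) = 0.000 mg/L
Dose 7 (160 mg at t=54 h): 160·exp(−0.69315·14) = 0.010 mg/L
Dose 8 (210 mg at t=63 h): 210·exp(−0.69315·5) = 6.562 mg/L
C(68) = 0.000 + 0.000 + 0.000 + 0.000 + 0.000 + 0.000 + 0.010 + 6.562 = 6.572 mg/L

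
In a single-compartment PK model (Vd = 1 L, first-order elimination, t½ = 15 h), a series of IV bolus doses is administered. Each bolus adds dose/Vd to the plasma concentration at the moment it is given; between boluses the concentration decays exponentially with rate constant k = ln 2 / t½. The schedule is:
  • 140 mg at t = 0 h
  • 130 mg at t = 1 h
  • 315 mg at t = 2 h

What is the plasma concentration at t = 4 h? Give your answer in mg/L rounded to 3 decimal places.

516.737 mg/L

k = ln 2 / 15 = 0.04621 per h
Dose 1 (140 mg at t=0 h): 140·exp(−0.04621·4) = 116.373 mg/L
Dose 2 (130 mg at t=1 h): 130·exp(−0.04621·3) = 113.172 mg/L
Dose 3 (315 mg at t=2 h): 315·exp(−0.04621·2) = 287.193 mg/L
C(4) = 116.373 + 113.172 + 287.193 = 516.737 mg/L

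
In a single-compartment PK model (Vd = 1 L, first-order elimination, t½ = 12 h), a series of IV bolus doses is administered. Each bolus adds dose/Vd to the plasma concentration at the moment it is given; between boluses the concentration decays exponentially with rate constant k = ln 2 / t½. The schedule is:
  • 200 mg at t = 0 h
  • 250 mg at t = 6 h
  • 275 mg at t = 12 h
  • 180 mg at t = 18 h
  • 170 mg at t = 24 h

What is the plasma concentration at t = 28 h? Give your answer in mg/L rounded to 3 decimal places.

454.923 mg/L

k = ln 2 / 12 = 0.05776 per h
Dose 1 (200 mg at t=0 h): 200·exp(−0.05776·28) = 39.685 mg/L
Dose 2 (250 mg at t=6 h): 250·exp(−0.05776·22) = 70.154 mg/L
Dose 3 (275 mg at t=12 h): 275·exp(−0.05776·16) = 109.134 mg/L
Dose 4 (180 mg at t=18 h): 180·exp(−0.05776·10) = 101.022 mg/L
Dose 5 (170 mg at t=24 h): 170·exp(−0.05776·4) = 134.929 mg/L
C(28) = 39.685 + 70.154 + 109.134 + 101.022 + 134.929 = 454.923 mg/L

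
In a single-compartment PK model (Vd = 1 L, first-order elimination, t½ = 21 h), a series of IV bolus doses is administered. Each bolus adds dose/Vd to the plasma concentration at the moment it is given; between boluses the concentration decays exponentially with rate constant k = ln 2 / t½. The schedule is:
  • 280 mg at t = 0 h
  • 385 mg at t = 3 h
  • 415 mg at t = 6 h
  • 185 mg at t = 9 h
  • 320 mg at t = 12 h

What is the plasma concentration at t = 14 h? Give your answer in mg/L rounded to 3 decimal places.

1219.273 mg/L

k = ln 2 / 21 = 0.03301 per h
Dose 1 (280 mg at t=0 h): 280·exp(−0.03301·14) = 176.389 mg/L
Dose 2 (385 mg at t=3 h): 385·exp(−0.03301·11) = 267.780 mg/L
Dose 3 (415 mg at t=6 h): 415·exp(−0.03301·8) = 318.691 mg/L
Dose 4 (185 mg at t=9 h): 185·exp(−0.03301·5) = 156.855 mg/L
Dose 5 (320 mg at t=12 h): 320·exp(−0.03301·2) = 299.558 mg/L
C(14) = 176.389 + 267.780 + 318.691 + 156.855 + 299.558 = 1219.273 mg/L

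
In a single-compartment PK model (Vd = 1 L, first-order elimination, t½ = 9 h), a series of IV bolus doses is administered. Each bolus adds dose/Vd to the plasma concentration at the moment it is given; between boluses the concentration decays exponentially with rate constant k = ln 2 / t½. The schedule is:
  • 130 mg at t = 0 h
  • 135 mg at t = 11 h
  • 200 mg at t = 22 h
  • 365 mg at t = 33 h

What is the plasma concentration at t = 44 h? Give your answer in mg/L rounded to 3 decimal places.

208.209 mg/L

k = ln 2 / 9 = 0.07702 per h
Dose 1 (130 mg at t=0 h): 130·exp(−0.07702·44) = 4.388 mg/L
Dose 2 (135 mg at t=11 h): 135·exp(−0.07702·33) = 10.631 mg/L
Dose 3 (200 mg at t=22 h): 200·exp(−0.07702·22) = 36.743 mg/L
Dose 4 (365 mg at t=33 h): 365·exp(−0.07702·11) = 156.447 mg/L
C(44) = 4.388 + 10.631 + 36.743 + 156.447 = 208.209 mg/L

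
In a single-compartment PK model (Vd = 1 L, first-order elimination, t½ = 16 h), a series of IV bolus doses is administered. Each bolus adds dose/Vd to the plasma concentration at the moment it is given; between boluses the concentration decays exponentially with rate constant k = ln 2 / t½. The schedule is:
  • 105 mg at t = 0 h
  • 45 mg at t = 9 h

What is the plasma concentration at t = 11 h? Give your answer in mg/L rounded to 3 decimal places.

106.463 mg/L

k = ln 2 / 16 = 0.04332 per h
Dose 1 (105 mg at t=0 h): 105·exp(−0.04332·11) = 65.198 mg/L
Dose 2 (45 mg at t=9 h): 45·exp(−0.04332·2) = 41.265 mg/L
C(11) = 65.198 + 41.265 = 106.463 mg/L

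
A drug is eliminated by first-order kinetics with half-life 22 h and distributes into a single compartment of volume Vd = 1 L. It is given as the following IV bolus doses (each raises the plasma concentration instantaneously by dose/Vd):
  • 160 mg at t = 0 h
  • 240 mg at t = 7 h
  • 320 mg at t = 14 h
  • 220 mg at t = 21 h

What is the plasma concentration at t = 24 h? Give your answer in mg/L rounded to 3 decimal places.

k = ln 2 / 22 = 0.03151 per h
Dose 1 (160 mg at t=0 h): 160·exp(−0.03151·24) = 75.114 mg/L
Dose 2 (240 mg at t=7 h): 240·exp(−0.03151·17) = 140.474 mg/L
Dose 3 (320 mg at t=14 h): 320·exp(−0.03151·10) = 233.517 mg/L
Dose 4 (220 mg at t=21 h): 220·exp(−0.03151·3) = 200.158 mg/L
C(24) = 75.114 + 140.474 + 233.517 + 200.158 = 649.264 mg/L

649.264 mg/L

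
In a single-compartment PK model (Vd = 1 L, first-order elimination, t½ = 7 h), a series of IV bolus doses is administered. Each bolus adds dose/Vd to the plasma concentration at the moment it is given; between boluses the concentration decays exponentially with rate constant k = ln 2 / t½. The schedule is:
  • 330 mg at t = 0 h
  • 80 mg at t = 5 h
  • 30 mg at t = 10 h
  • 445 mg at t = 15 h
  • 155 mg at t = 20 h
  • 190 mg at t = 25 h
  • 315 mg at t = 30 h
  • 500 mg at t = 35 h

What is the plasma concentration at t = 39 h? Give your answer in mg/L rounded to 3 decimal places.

589.524 mg/L

k = ln 2 / 7 = 0.09902 per h
Dose 1 (330 mg at t=0 h): 330·exp(−0.09902·39) = 6.940 mg/L
Dose 2 (80 mg at t=5 h): 80·exp(−0.09902·34) = 2.760 mg/L
Dose 3 (30 mg at t=10 h): 30·exp(−0.09902·29) = 1.698 mg/L
Dose 4 (445 mg at t=15 h): 445·exp(−0.09902·24) = 41.329 mg/L
Dose 5 (155 mg at t=20 h): 155·exp(−0.09902·19) = 23.618 mg/L
Dose 6 (190 mg at t=25 h): 190·exp(−0.09902·14) = 47.500 mg/L
Dose 7 (315 mg at t=30 h): 315·exp(−0.09902·9) = 129.203 mg/L
Dose 8 (500 mg at t=35 h): 500·exp(−0.09902·4) = 336.475 mg/L
C(39) = 6.940 + 2.760 + 1.698 + 41.329 + 23.618 + 47.500 + 129.203 + 336.475 = 589.524 mg/L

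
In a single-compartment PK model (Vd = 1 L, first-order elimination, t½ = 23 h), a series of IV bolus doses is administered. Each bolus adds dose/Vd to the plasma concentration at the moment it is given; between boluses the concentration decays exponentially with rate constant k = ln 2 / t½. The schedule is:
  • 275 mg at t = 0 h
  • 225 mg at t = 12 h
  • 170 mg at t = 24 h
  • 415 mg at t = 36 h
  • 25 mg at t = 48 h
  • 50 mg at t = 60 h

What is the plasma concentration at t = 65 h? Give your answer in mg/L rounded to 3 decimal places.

364.902 mg/L

k = ln 2 / 23 = 0.03014 per h
Dose 1 (275 mg at t=0 h): 275·exp(−0.03014·65) = 38.779 mg/L
Dose 2 (225 mg at t=12 h): 225·exp(−0.03014·53) = 45.552 mg/L
Dose 3 (170 mg at t=24 h): 170·exp(−0.03014·41) = 49.412 mg/L
Dose 4 (415 mg at t=36 h): 415·exp(−0.03014·29) = 173.176 mg/L
Dose 5 (25 mg at t=48 h): 25·exp(−0.03014·17) = 14.978 mg/L
Dose 6 (50 mg at t=60 h): 50·exp(−0.03014·5) = 43.006 mg/L
C(65) = 38.779 + 45.552 + 49.412 + 173.176 + 14.978 + 43.006 = 364.902 mg/L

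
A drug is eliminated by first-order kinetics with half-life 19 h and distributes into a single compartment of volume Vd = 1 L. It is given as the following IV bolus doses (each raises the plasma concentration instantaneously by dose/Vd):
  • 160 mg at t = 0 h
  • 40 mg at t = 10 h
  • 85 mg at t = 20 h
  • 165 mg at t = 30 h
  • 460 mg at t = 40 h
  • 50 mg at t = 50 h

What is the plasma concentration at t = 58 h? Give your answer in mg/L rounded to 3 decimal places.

k = ln 2 / 19 = 0.03648 per h
Dose 1 (160 mg at t=0 h): 160·exp(−0.03648·58) = 19.284 mg/L
Dose 2 (40 mg at t=10 h): 40·exp(−0.03648·48) = 6.943 mg/L
Dose 3 (85 mg at t=20 h): 85·exp(−0.03648·38) = 21.250 mg/L
Dose 4 (165 mg at t=30 h): 165·exp(−0.03648·28) = 59.410 mg/L
Dose 5 (460 mg at t=40 h): 460·exp(−0.03648·18) = 238.546 mg/L
Dose 6 (50 mg at t=50 h): 50·exp(−0.03648·8) = 37.344 mg/L
C(58) = 19.284 + 6.943 + 21.250 + 59.410 + 238.546 + 37.344 = 382.777 mg/L

382.777 mg/L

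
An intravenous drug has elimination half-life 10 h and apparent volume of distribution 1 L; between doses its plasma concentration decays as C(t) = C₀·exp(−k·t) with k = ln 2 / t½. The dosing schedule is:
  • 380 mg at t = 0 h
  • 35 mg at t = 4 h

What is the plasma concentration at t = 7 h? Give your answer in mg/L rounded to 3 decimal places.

262.346 mg/L

k = ln 2 / 10 = 0.06931 per h
Dose 1 (380 mg at t=0 h): 380·exp(−0.06931·7) = 233.917 mg/L
Dose 2 (35 mg at t=4 h): 35·exp(−0.06931·3) = 28.429 mg/L
C(7) = 233.917 + 28.429 = 262.346 mg/L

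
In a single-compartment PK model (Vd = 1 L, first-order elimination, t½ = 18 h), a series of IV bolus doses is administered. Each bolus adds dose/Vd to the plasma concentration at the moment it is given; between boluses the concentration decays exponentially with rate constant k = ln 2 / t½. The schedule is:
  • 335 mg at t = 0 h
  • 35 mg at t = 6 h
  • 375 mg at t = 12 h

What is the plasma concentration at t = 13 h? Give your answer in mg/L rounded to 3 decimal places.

590.629 mg/L

k = ln 2 / 18 = 0.03851 per h
Dose 1 (335 mg at t=0 h): 335·exp(−0.03851·13) = 203.065 mg/L
Dose 2 (35 mg at t=6 h): 35·exp(−0.03851·7) = 26.730 mg/L
Dose 3 (375 mg at t=12 h): 375·exp(−0.03851·1) = 360.834 mg/L
C(13) = 203.065 + 26.730 + 360.834 = 590.629 mg/L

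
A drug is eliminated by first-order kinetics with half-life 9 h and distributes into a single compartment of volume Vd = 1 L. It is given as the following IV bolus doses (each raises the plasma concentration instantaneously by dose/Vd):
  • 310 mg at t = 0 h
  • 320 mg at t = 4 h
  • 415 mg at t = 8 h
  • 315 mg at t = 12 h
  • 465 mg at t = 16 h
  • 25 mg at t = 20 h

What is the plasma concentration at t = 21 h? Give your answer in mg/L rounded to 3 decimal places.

k = ln 2 / 9 = 0.07702 per h
Dose 1 (310 mg at t=0 h): 310·exp(−0.07702·21) = 61.512 mg/L
Dose 2 (320 mg at t=4 h): 320·exp(−0.07702·17) = 86.405 mg/L
Dose 3 (415 mg at t=8 h): 415·exp(−0.07702·13) = 152.485 mg/L
Dose 4 (315 mg at t=12 h): 315·exp(−0.07702·9) = 157.500 mg/L
Dose 5 (465 mg at t=16 h): 465·exp(−0.07702·5) = 316.384 mg/L
Dose 6 (25 mg at t=20 h): 25·exp(−0.07702·1) = 23.147 mg/L
C(21) = 61.512 + 86.405 + 152.485 + 157.500 + 316.384 + 23.147 = 797.432 mg/L

797.432 mg/L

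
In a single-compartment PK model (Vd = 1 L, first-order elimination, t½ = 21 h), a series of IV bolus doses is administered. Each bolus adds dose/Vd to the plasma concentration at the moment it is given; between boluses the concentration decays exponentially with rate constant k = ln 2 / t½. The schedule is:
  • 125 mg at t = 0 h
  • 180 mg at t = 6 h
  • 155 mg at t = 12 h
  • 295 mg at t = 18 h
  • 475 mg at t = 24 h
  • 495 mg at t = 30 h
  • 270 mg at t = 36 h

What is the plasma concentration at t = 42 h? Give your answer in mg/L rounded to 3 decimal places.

k = ln 2 / 21 = 0.03301 per h
Dose 1 (125 mg at t=0 h): 125·exp(−0.03301·42) = 31.250 mg/L
Dose 2 (180 mg at t=6 h): 180·exp(−0.03301·36) = 54.856 mg/L
Dose 3 (155 mg at t=12 h): 155·exp(−0.03301·30) = 57.582 mg/L
Dose 4 (295 mg at t=18 h): 295·exp(−0.03301·24) = 133.594 mg/L
Dose 5 (475 mg at t=24 h): 475·exp(−0.03301·18) = 262.221 mg/L
Dose 6 (495 mg at t=30 h): 495·exp(−0.03301·12) = 333.110 mg/L
Dose 7 (270 mg at t=36 h): 270·exp(−0.03301·6) = 221.491 mg/L
C(42) = 31.250 + 54.856 + 57.582 + 133.594 + 262.221 + 333.110 + 221.491 = 1094.104 mg/L

1094.104 mg/L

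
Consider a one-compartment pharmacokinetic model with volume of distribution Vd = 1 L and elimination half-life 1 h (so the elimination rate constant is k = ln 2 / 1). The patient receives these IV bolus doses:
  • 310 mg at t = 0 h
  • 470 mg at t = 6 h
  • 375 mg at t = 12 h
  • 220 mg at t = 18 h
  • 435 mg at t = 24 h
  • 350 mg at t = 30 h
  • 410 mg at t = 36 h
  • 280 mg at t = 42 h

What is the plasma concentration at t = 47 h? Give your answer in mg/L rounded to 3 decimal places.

k = ln 2 / 1 = 0.69315 per h
Dose 1 (310 mg at t=0 h): 310·exp(−0.69315·47) = 0.000 mg/L
Dose 2 (470 mg at t=6 h): 470·exp(−0.69315·41) = 0.000 mg/L
Dose 3 (375 mg at t=12 h): 375·exp(−0.69315·35) = 0.000 mg/L
Dose 4 (220 mg at t=18 h): 220·exp(−0.69315·29) = 0.000 mg/L
Dose 5 (435 mg at t=24 h): 435·exp(−0.69315·23) = 0.000 mg/L
Dose 6 (350 mg at t=30 h): 350·exp(−0.69315·17) = 0.003 mg/L
Dose 7 (410 mg at t=36 h): 410·exp(−0.69315·11) = 0.200 mg/L
Dose 8 (280 mg at t=42 h): 280·exp(−0.69315·5) = 8.750 mg/L
C(47) = 0.000 + 0.000 + 0.000 + 0.000 + 0.000 + 0.003 + 0.200 + 8.750 = 8.953 mg/L

8.953 mg/L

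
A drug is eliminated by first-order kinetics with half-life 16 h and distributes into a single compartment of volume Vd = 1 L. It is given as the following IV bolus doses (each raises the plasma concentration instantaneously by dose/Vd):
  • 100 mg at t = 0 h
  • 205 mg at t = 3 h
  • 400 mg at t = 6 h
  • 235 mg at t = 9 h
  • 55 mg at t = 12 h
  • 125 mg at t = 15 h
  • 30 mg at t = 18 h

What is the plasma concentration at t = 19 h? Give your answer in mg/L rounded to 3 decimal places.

k = ln 2 / 16 = 0.04332 per h
Dose 1 (100 mg at t=0 h): 100·exp(−0.04332·19) = 43.906 mg/L
Dose 2 (205 mg at t=3 h): 205·exp(−0.04332·16) = 102.500 mg/L
Dose 3 (400 mg at t=6 h): 400·exp(−0.04332·13) = 227.758 mg/L
Dose 4 (235 mg at t=9 h): 235·exp(−0.04332·10) = 152.379 mg/L
Dose 5 (55 mg at t=12 h): 55·exp(−0.04332·7) = 40.613 mg/L
Dose 6 (125 mg at t=15 h): 125·exp(−0.04332·4) = 105.112 mg/L
Dose 7 (30 mg at t=18 h): 30·exp(−0.04332·1) = 28.728 mg/L
C(19) = 43.906 + 102.500 + 227.758 + 152.379 + 40.613 + 105.112 + 28.728 = 700.996 mg/L

700.996 mg/L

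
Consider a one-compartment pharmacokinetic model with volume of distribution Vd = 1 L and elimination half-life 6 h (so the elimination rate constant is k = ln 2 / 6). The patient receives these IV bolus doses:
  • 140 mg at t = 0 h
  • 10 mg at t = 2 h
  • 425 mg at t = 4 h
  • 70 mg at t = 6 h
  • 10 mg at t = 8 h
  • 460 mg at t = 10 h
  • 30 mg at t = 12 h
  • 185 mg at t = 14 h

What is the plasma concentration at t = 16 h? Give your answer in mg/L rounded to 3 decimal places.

k = ln 2 / 6 = 0.11552 per h
Dose 1 (140 mg at t=0 h): 140·exp(−0.11552·16) = 22.049 mg/L
Dose 2 (10 mg at t=2 h): 10·exp(−0.11552·14) = 1.984 mg/L
Dose 3 (425 mg at t=4 h): 425·exp(−0.11552·12) = 106.250 mg/L
Dose 4 (70 mg at t=6 h): 70·exp(−0.11552·10) = 22.049 mg/L
Dose 5 (10 mg at t=8 h): 10·exp(−0.11552·8) = 3.969 mg/L
Dose 6 (460 mg at t=10 h): 460·exp(−0.11552·6) = 230.000 mg/L
Dose 7 (30 mg at t=12 h): 30·exp(−0.11552·4) = 18.899 mg/L
Dose 8 (185 mg at t=14 h): 185·exp(−0.11552·2) = 146.835 mg/L
C(16) = 22.049 + 1.984 + 106.250 + 22.049 + 3.969 + 230.000 + 18.899 + 146.835 = 552.033 mg/L

552.033 mg/L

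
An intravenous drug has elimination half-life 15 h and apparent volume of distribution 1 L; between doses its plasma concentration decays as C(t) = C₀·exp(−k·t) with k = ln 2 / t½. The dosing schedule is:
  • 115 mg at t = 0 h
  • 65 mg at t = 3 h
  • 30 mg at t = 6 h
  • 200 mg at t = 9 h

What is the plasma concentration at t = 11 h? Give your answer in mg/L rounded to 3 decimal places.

k = ln 2 / 15 = 0.04621 per h
Dose 1 (115 mg at t=0 h): 115·exp(−0.04621·11) = 69.174 mg/L
Dose 2 (65 mg at t=3 h): 65·exp(−0.04621·8) = 44.912 mg/L
Dose 3 (30 mg at t=6 h): 30·exp(−0.04621·5) = 23.811 mg/L
Dose 4 (200 mg at t=9 h): 200·exp(−0.04621·2) = 182.344 mg/L
C(11) = 69.174 + 44.912 + 23.811 + 182.344 = 320.242 mg/L

320.242 mg/L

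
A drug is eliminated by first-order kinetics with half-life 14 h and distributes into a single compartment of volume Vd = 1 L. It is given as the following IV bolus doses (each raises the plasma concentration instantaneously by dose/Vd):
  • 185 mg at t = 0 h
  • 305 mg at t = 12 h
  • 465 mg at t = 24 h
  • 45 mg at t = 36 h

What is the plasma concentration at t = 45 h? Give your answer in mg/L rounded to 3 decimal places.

272.684 mg/L

k = ln 2 / 14 = 0.04951 per h
Dose 1 (185 mg at t=0 h): 185·exp(−0.04951·45) = 19.933 mg/L
Dose 2 (305 mg at t=12 h): 305·exp(−0.04951·33) = 59.529 mg/L
Dose 3 (465 mg at t=24 h): 465·exp(−0.04951·21) = 164.402 mg/L
Dose 4 (45 mg at t=36 h): 45·exp(−0.04951·9) = 28.820 mg/L
C(45) = 19.933 + 59.529 + 164.402 + 28.820 = 272.684 mg/L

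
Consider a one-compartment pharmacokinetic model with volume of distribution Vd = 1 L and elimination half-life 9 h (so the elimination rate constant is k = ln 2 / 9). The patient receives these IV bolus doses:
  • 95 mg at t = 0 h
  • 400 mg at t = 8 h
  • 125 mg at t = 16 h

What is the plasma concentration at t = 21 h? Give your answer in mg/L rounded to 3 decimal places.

250.873 mg/L

k = ln 2 / 9 = 0.07702 per h
Dose 1 (95 mg at t=0 h): 95·exp(−0.07702·21) = 18.850 mg/L
Dose 2 (400 mg at t=8 h): 400·exp(−0.07702·13) = 146.973 mg/L
Dose 3 (125 mg at t=16 h): 125·exp(−0.07702·5) = 85.049 mg/L
C(21) = 18.850 + 146.973 + 85.049 = 250.873 mg/L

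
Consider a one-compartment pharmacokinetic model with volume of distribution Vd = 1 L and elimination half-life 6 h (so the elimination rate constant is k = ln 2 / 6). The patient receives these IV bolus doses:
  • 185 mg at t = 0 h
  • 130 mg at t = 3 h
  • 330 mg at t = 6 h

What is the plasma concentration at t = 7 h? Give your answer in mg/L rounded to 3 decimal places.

458.300 mg/L

k = ln 2 / 6 = 0.11552 per h
Dose 1 (185 mg at t=0 h): 185·exp(−0.11552·7) = 82.408 mg/L
Dose 2 (130 mg at t=3 h): 130·exp(−0.11552·4) = 81.895 mg/L
Dose 3 (330 mg at t=6 h): 330·exp(−0.11552·1) = 293.997 mg/L
C(7) = 82.408 + 81.895 + 293.997 = 458.300 mg/L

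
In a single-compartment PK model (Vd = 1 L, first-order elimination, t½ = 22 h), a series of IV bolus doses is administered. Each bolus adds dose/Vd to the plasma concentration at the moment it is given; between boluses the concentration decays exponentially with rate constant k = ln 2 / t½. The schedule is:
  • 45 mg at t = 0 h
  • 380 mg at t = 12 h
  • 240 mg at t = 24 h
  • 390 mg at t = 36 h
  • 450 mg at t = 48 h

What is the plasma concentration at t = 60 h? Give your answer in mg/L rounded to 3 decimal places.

659.167 mg/L

k = ln 2 / 22 = 0.03151 per h
Dose 1 (45 mg at t=0 h): 45·exp(−0.03151·60) = 6.796 mg/L
Dose 2 (380 mg at t=12 h): 380·exp(−0.03151·48) = 83.751 mg/L
Dose 3 (240 mg at t=24 h): 240·exp(−0.03151·36) = 77.200 mg/L
Dose 4 (390 mg at t=36 h): 390·exp(−0.03151·24) = 183.092 mg/L
Dose 5 (450 mg at t=48 h): 450·exp(−0.03151·12) = 308.329 mg/L
C(60) = 6.796 + 83.751 + 77.200 + 183.092 + 308.329 = 659.167 mg/L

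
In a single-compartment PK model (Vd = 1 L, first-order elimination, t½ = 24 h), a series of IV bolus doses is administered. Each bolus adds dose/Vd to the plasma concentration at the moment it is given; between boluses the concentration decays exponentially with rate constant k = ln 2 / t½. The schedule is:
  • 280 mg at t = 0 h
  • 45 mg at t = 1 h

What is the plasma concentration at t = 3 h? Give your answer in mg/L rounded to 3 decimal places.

k = ln 2 / 24 = 0.02888 per h
Dose 1 (280 mg at t=0 h): 280·exp(−0.02888·3) = 256.761 mg/L
Dose 2 (45 mg at t=1 h): 45·exp(−0.02888·2) = 42.474 mg/L
C(3) = 256.761 + 42.474 = 299.235 mg/L

299.235 mg/L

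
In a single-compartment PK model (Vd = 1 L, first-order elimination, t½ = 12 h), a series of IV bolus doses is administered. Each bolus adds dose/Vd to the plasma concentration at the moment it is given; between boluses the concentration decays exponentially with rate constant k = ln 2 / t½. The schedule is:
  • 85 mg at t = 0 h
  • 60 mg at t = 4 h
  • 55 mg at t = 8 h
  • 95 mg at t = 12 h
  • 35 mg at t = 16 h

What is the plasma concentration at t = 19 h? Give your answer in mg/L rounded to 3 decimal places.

k = ln 2 / 12 = 0.05776 per h
Dose 1 (85 mg at t=0 h): 85·exp(−0.05776·19) = 28.365 mg/L
Dose 2 (60 mg at t=4 h): 60·exp(−0.05776·15) = 25.227 mg/L
Dose 3 (55 mg at t=8 h): 55·exp(−0.05776·11) = 29.135 mg/L
Dose 4 (95 mg at t=12 h): 95·exp(−0.05776·7) = 63.405 mg/L
Dose 5 (35 mg at t=16 h): 35·exp(−0.05776·3) = 29.431 mg/L
C(19) = 28.365 + 25.227 + 29.135 + 63.405 + 29.431 = 175.564 mg/L

175.564 mg/L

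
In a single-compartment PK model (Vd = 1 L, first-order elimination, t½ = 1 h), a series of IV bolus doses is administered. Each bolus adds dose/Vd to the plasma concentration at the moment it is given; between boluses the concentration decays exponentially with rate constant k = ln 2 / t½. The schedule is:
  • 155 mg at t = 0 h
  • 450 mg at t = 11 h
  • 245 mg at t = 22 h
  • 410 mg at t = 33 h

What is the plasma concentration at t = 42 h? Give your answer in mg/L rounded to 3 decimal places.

0.801 mg/L

k = ln 2 / 1 = 0.69315 per h
Dose 1 (155 mg at t=0 h): 155·exp(−0.69315·42) = 0.000 mg/L
Dose 2 (450 mg at t=11 h): 450·exp(−0.69315·31) = 0.000 mg/L
Dose 3 (245 mg at t=22 h): 245·exp(−0.69315·20) = 0.000 mg/L
Dose 4 (410 mg at t=33 h): 410·exp(−0.69315·9) = 0.801 mg/L
C(42) = 0.000 + 0.000 + 0.000 + 0.801 = 0.801 mg/L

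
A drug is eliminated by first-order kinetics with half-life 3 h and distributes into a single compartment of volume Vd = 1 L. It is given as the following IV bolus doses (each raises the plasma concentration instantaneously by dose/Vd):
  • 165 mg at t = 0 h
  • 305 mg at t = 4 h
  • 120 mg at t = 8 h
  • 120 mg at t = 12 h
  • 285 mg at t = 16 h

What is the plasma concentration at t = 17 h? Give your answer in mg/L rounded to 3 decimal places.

297.380 mg/L

k = ln 2 / 3 = 0.23105 per h
Dose 1 (165 mg at t=0 h): 165·exp(−0.23105·17) = 3.248 mg/L
Dose 2 (305 mg at t=4 h): 305·exp(−0.23105·13) = 15.130 mg/L
Dose 3 (120 mg at t=8 h): 120·exp(−0.23105·9) = 15.000 mg/L
Dose 4 (120 mg at t=12 h): 120·exp(−0.23105·5) = 37.798 mg/L
Dose 5 (285 mg at t=16 h): 285·exp(−0.23105·1) = 226.205 mg/L
C(17) = 3.248 + 15.130 + 15.000 + 37.798 + 226.205 = 297.380 mg/L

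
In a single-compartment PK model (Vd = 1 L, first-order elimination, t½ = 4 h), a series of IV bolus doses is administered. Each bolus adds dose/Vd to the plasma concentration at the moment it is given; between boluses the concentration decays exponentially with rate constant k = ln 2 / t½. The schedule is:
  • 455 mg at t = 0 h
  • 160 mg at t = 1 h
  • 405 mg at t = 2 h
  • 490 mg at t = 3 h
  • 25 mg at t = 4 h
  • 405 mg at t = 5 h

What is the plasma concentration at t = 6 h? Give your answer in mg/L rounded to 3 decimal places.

k = ln 2 / 4 = 0.17329 per h
Dose 1 (455 mg at t=0 h): 455·exp(−0.17329·6) = 160.867 mg/L
Dose 2 (160 mg at t=1 h): 160·exp(−0.17329·5) = 67.272 mg/L
Dose 3 (405 mg at t=2 h): 405·exp(−0.17329·4) = 202.500 mg/L
Dose 4 (490 mg at t=3 h): 490·exp(−0.17329·3) = 291.356 mg/L
Dose 5 (25 mg at t=4 h): 25·exp(−0.17329·2) = 17.678 mg/L
Dose 6 (405 mg at t=5 h): 405·exp(−0.17329·1) = 340.563 mg/L
C(6) = 160.867 + 67.272 + 202.500 + 291.356 + 17.678 + 340.563 = 1080.235 mg/L

1080.235 mg/L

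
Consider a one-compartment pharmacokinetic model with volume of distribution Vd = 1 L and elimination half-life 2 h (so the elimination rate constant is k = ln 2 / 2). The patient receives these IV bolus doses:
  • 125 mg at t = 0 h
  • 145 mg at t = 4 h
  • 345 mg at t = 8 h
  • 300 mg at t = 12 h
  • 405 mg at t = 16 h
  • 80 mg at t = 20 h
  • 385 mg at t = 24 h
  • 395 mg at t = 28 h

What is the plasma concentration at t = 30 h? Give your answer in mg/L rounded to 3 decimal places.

k = ln 2 / 2 = 0.34657 per h
Dose 1 (125 mg at t=0 h): 125·exp(−0.34657·30) = 0.004 mg/L
Dose 2 (145 mg at t=4 h): 145·exp(−0.34657·26) = 0.018 mg/L
Dose 3 (345 mg at t=8 h): 345·exp(−0.34657·22) = 0.168 mg/L
Dose 4 (300 mg at t=12 h): 300·exp(−0.34657·18) = 0.586 mg/L
Dose 5 (405 mg at t=16 h): 405·exp(−0.34657·14) = 3.164 mg/L
Dose 6 (80 mg at t=20 h): 80·exp(−0.34657·10) = 2.500 mg/L
Dose 7 (385 mg at t=24 h): 385·exp(−0.34657·6) = 48.125 mg/L
Dose 8 (395 mg at t=28 h): 395·exp(−0.34657·2) = 197.500 mg/L
C(30) = 0.004 + 0.018 + 0.168 + 0.586 + 3.164 + 2.500 + 48.125 + 197.500 = 252.065 mg/L

252.065 mg/L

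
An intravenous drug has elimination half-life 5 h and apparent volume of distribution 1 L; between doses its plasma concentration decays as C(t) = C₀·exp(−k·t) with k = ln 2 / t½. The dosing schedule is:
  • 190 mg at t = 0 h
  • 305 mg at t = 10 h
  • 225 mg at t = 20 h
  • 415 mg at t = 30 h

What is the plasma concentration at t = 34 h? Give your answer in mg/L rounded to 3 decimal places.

283.316 mg/L

k = ln 2 / 5 = 0.13863 per h
Dose 1 (190 mg at t=0 h): 190·exp(−0.13863·34) = 1.705 mg/L
Dose 2 (305 mg at t=10 h): 305·exp(−0.13863·24) = 10.949 mg/L
Dose 3 (225 mg at t=20 h): 225·exp(−0.13863·14) = 32.307 mg/L
Dose 4 (415 mg at t=30 h): 415·exp(−0.13863·4) = 238.355 mg/L
C(34) = 1.705 + 10.949 + 32.307 + 238.355 = 283.316 mg/L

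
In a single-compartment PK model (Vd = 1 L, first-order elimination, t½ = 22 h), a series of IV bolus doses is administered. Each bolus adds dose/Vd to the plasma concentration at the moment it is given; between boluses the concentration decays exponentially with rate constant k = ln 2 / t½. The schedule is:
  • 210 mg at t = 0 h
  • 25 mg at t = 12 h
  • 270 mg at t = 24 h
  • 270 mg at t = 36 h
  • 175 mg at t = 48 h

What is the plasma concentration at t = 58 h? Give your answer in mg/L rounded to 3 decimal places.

394.846 mg/L

k = ln 2 / 22 = 0.03151 per h
Dose 1 (210 mg at t=0 h): 210·exp(−0.03151·58) = 33.775 mg/L
Dose 2 (25 mg at t=12 h): 25·exp(−0.03151·46) = 5.868 mg/L
Dose 3 (270 mg at t=24 h): 270·exp(−0.03151·34) = 92.499 mg/L
Dose 4 (270 mg at t=36 h): 270·exp(−0.03151·22) = 135.000 mg/L
Dose 5 (175 mg at t=48 h): 175·exp(−0.03151·10) = 127.705 mg/L
C(58) = 33.775 + 5.868 + 92.499 + 135.000 + 127.705 = 394.846 mg/L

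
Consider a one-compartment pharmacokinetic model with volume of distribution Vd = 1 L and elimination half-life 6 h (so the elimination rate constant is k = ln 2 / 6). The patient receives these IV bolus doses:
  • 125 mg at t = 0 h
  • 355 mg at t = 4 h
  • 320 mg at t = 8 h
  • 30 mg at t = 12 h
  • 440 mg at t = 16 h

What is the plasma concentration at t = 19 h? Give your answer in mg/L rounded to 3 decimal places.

490.963 mg/L

k = ln 2 / 6 = 0.11552 per h
Dose 1 (125 mg at t=0 h): 125·exp(−0.11552·19) = 13.920 mg/L
Dose 2 (355 mg at t=4 h): 355·exp(−0.11552·15) = 62.756 mg/L
Dose 3 (320 mg at t=8 h): 320·exp(−0.11552·11) = 89.797 mg/L
Dose 4 (30 mg at t=12 h): 30·exp(−0.11552·7) = 13.363 mg/L
Dose 5 (440 mg at t=16 h): 440·exp(−0.11552·3) = 311.127 mg/L
C(19) = 13.920 + 62.756 + 89.797 + 13.363 + 311.127 = 490.963 mg/L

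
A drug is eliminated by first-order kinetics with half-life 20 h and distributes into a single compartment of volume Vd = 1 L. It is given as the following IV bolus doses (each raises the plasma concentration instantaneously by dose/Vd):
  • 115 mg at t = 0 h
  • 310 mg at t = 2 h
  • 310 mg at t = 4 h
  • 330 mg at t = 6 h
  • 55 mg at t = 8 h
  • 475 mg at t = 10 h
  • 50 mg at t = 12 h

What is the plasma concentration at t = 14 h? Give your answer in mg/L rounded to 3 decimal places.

1249.448 mg/L

k = ln 2 / 20 = 0.03466 per h
Dose 1 (115 mg at t=0 h): 115·exp(−0.03466·14) = 70.791 mg/L
Dose 2 (310 mg at t=2 h): 310·exp(−0.03466·12) = 204.524 mg/L
Dose 3 (310 mg at t=4 h): 310·exp(−0.03466·10) = 219.203 mg/L
Dose 4 (330 mg at t=6 h): 330·exp(−0.03466·8) = 250.093 mg/L
Dose 5 (55 mg at t=8 h): 55·exp(−0.03466·6) = 44.674 mg/L
Dose 6 (475 mg at t=10 h): 475·exp(−0.03466·4) = 413.512 mg/L
Dose 7 (50 mg at t=12 h): 50·exp(−0.03466·2) = 46.652 mg/L
C(14) = 70.791 + 204.524 + 219.203 + 250.093 + 44.674 + 413.512 + 46.652 = 1249.448 mg/L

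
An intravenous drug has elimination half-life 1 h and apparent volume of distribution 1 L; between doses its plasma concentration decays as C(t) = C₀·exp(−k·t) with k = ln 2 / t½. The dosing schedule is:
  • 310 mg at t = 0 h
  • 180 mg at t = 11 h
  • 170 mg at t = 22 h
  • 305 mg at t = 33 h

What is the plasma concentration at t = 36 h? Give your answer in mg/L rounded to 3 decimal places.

38.135 mg/L

k = ln 2 / 1 = 0.69315 per h
Dose 1 (310 mg at t=0 h): 310·exp(−0.69315·36) = 0.000 mg/L
Dose 2 (180 mg at t=11 h): 180·exp(−0.69315·25) = 0.000 mg/L
Dose 3 (170 mg at t=22 h): 170·exp(−0.69315·14) = 0.010 mg/L
Dose 4 (305 mg at t=33 h): 305·exp(−0.69315·3) = 38.125 mg/L
C(36) = 0.000 + 0.000 + 0.010 + 38.125 = 38.135 mg/L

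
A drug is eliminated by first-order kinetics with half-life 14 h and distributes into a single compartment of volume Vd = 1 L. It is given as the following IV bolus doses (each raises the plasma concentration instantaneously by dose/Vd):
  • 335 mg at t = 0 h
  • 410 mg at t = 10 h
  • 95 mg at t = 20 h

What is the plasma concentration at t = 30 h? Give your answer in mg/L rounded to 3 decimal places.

286.072 mg/L

k = ln 2 / 14 = 0.04951 per h
Dose 1 (335 mg at t=0 h): 335·exp(−0.04951·30) = 75.854 mg/L
Dose 2 (410 mg at t=10 h): 410·exp(−0.04951·20) = 152.314 mg/L
Dose 3 (95 mg at t=20 h): 95·exp(−0.04951·10) = 57.903 mg/L
C(30) = 75.854 + 152.314 + 57.903 = 286.072 mg/L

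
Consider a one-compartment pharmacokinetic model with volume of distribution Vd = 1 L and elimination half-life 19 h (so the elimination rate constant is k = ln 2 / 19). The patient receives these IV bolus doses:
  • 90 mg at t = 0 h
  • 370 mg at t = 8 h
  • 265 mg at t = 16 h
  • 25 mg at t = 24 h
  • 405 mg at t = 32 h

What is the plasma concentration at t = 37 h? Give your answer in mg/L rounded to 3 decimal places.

k = ln 2 / 19 = 0.03648 per h
Dose 1 (90 mg at t=0 h): 90·exp(−0.03648·37) = 23.336 mg/L
Dose 2 (370 mg at t=8 h): 370·exp(−0.03648·29) = 128.450 mg/L
Dose 3 (265 mg at t=16 h): 265·exp(−0.03648·21) = 123.177 mg/L
Dose 4 (25 mg at t=24 h): 25·exp(−0.03648·13) = 15.559 mg/L
Dose 5 (405 mg at t=32 h): 405·exp(−0.03648·5) = 337.471 mg/L
C(37) = 23.336 + 128.450 + 123.177 + 15.559 + 337.471 = 627.993 mg/L

627.993 mg/L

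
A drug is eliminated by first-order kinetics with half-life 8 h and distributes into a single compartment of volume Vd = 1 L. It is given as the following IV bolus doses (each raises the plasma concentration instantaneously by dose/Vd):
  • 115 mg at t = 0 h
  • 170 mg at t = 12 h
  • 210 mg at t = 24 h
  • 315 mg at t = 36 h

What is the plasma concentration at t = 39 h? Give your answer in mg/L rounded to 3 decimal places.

320.455 mg/L

k = ln 2 / 8 = 0.08664 per h
Dose 1 (115 mg at t=0 h): 115·exp(−0.08664·39) = 3.919 mg/L
Dose 2 (170 mg at t=12 h): 170·exp(−0.08664·27) = 16.386 mg/L
Dose 3 (210 mg at t=24 h): 210·exp(−0.08664·15) = 57.252 mg/L
Dose 4 (315 mg at t=36 h): 315·exp(−0.08664·3) = 242.898 mg/L
C(39) = 3.919 + 16.386 + 57.252 + 242.898 = 320.455 mg/L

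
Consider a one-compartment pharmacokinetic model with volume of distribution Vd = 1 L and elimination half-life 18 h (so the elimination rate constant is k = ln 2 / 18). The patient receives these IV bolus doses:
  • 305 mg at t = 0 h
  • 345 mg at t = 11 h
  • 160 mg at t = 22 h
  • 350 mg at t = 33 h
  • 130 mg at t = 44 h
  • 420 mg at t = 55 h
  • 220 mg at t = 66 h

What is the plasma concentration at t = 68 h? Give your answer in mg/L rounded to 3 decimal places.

k = ln 2 / 18 = 0.03851 per h
Dose 1 (305 mg at t=0 h): 305·exp(−0.03851·68) = 22.237 mg/L
Dose 2 (345 mg at t=11 h): 345·exp(−0.03851·57) = 38.420 mg/L
Dose 3 (160 mg at t=22 h): 160·exp(−0.03851·46) = 27.216 mg/L
Dose 4 (350 mg at t=33 h): 350·exp(−0.03851·35) = 90.935 mg/L
Dose 5 (130 mg at t=44 h): 130·exp(−0.03851·24) = 51.591 mg/L
Dose 6 (420 mg at t=55 h): 420·exp(−0.03851·13) = 254.588 mg/L
Dose 7 (220 mg at t=66 h): 220·exp(−0.03851·2) = 203.692 mg/L
C(68) = 22.237 + 38.420 + 27.216 + 90.935 + 51.591 + 254.588 + 203.692 = 688.679 mg/L

688.679 mg/L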